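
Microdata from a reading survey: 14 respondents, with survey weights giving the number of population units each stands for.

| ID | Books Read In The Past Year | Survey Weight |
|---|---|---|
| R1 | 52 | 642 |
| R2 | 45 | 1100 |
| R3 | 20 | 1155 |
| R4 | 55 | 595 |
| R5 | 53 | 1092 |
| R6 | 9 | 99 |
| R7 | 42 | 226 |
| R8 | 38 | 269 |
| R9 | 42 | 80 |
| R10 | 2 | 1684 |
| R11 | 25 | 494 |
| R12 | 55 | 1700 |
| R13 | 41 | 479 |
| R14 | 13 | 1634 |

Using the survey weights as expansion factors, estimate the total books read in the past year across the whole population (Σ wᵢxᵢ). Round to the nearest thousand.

371000

Weighted total = 370649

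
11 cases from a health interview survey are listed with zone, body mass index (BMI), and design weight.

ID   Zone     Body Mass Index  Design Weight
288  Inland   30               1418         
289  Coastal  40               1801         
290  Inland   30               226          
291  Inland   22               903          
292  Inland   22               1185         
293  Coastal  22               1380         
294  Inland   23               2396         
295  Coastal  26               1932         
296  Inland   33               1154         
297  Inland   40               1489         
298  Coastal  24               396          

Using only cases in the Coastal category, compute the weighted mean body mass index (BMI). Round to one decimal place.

Coastal rows: 289, 293, 295, 298
Weighted sum = 40×1801 + 22×1380 + 26×1932 + 24×396
  = 162136
Sum of weights = 1801 + 1380 + 1932 + 396 = 5509
Weighted mean = 162136 / 5509 = 29.431113

29.4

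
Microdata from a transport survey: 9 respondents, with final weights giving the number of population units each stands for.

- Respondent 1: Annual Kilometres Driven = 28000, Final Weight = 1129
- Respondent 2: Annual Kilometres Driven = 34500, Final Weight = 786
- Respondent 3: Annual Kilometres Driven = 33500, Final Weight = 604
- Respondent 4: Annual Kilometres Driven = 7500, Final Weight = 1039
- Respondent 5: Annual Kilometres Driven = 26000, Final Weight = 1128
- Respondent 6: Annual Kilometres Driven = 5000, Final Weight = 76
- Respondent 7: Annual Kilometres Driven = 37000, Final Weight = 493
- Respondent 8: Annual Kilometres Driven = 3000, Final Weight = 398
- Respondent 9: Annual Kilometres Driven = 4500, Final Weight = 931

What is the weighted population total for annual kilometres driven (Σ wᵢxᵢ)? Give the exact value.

Weighted total = 28000×1129 + 34500×786 + 33500×604 + 7500×1039 + 26000×1128 + 5000×76 + 37000×493 + 3000×398 + 4500×931
  = 31612000 + 27117000 + 20234000 + 7792500 + 29328000 + 380000 + 18241000 + 1194000 + 4189500 = 140088000

140088000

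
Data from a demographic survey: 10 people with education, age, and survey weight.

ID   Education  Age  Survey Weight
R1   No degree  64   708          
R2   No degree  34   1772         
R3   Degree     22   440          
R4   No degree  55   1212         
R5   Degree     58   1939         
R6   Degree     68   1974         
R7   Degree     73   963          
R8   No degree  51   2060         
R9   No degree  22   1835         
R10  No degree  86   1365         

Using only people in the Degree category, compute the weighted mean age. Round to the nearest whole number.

61

Degree rows: R3, R5, R6, R7
Weighted sum = 22×440 + 58×1939 + 68×1974 + 73×963
  = 9680 + 112462 + 134232 + 70299 = 326673
Sum of weights = 440 + 1939 + 1974 + 963 = 5316
Weighted mean = 326673 / 5316 = 61.450903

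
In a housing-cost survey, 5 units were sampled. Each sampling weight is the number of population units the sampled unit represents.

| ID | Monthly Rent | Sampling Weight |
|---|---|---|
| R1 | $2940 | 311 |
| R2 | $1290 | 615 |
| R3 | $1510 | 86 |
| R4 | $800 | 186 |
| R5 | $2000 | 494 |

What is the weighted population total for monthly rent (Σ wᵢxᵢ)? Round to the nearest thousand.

Weighted total = 2940×311 + 1290×615 + 1510×86 + 800×186 + 2000×494
  = 2974350

2974000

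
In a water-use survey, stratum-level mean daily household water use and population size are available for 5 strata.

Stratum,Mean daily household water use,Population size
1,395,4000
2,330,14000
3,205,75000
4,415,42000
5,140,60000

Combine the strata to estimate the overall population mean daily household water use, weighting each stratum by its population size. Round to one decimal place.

243.1

Σ Nₕ·x̄ₕ = 395×4000 + 330×14000 + 205×75000 + 415×42000 + 140×60000
  = 1580000 + 4620000 + 15375000 + 17430000 + 8400000 = 47405000
Σ Nₕ = 195000
Overall mean = 47405000 / 195000 = 243.10256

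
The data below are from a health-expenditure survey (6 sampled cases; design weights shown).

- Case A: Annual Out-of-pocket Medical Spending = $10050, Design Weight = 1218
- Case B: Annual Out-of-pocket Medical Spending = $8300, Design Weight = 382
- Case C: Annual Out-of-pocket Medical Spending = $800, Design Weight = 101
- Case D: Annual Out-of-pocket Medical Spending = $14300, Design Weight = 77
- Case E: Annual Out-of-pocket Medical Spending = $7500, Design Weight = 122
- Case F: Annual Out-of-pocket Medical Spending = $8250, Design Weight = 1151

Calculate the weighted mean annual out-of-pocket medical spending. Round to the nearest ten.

Weighted sum = 10050×1218 + 8300×382 + 800×101 + 14300×77 + 7500×122 + 8250×1151
  = 12240900 + 3170600 + 80800 + 1101100 + 915000 + 9495750 = 27004150
Sum of weights = 3051
Weighted mean = 27004150 / 3051 = 8850.9177

8850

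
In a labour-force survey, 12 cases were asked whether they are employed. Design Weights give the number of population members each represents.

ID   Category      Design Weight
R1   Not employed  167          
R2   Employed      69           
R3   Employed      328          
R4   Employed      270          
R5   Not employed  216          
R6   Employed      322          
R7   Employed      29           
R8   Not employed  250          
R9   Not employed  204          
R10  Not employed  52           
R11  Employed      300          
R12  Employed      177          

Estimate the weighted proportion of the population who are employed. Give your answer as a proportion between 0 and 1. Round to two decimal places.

0.63

Sum of weights for 'Employed' = 69 + 328 + 270 + 322 + 29 + 300 + 177 = 1495
Total weight = 2384
Weighted proportion = 1495 / 2384 = 0.62709732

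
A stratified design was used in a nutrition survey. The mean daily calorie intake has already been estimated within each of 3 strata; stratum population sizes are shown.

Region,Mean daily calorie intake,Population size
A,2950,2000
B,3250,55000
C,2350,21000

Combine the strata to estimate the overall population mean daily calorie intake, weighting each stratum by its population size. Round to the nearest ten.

3000

Σ Nₕ·x̄ₕ = 2950×2000 + 3250×55000 + 2350×21000
  = 5900000 + 178750000 + 49350000 = 234000000
Σ Nₕ = 2000 + 55000 + 21000 = 78000
Overall mean = 234000000 / 78000 = 3000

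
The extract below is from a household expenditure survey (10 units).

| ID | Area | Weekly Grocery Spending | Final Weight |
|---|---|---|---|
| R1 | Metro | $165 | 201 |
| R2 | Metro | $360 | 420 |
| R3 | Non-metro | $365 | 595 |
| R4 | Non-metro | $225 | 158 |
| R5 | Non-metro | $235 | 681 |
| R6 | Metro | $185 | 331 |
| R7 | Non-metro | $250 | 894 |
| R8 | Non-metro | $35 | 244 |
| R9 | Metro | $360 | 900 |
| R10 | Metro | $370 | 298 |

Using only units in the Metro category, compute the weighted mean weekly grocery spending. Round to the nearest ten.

Metro rows: R1, R2, R6, R9, R10
Weighted sum = 165×201 + 360×420 + 185×331 + 360×900 + 370×298
  = 33165 + 151200 + 61235 + 324000 + 110260 = 679860
Sum of weights = 2150
Weighted mean = 679860 / 2150 = 316.21395

320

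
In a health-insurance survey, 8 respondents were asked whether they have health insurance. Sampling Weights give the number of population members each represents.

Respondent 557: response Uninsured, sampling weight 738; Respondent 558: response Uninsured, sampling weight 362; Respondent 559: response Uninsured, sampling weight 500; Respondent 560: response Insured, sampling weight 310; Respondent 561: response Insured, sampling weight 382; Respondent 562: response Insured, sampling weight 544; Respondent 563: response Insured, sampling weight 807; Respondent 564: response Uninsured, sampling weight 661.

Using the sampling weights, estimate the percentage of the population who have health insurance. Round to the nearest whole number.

47

Sum of weights for 'Insured' = 310 + 382 + 544 + 807 = 2043
Total weight = 738 + 362 + 500 + 310 + 382 + 544 + 807 + 661 = 4304
Weighted proportion = 2043 / 4304 = 0.47467472 → 47.467472%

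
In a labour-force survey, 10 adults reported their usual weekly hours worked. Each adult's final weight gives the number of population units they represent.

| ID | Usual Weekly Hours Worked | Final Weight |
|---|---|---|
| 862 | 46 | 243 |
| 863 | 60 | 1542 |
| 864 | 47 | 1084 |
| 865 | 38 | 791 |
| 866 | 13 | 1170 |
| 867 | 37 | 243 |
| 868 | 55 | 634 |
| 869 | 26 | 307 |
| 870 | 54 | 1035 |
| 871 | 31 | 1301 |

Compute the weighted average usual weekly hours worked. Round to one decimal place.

41.7

Weighted sum = 46×243 + 60×1542 + 47×1084 + 38×791 + 13×1170 + 37×243 + 55×634 + 26×307 + 54×1035 + 31×1301
  = 11178 + 92520 + 50948 + 30058 + 15210 + 8991 + 34870 + 7982 + 55890 + 40331 = 347978
Sum of weights = 243 + 1542 + 1084 + 791 + 1170 + 243 + 634 + 307 + 1035 + 1301 = 8350
Weighted mean = 347978 / 8350 = 41.674012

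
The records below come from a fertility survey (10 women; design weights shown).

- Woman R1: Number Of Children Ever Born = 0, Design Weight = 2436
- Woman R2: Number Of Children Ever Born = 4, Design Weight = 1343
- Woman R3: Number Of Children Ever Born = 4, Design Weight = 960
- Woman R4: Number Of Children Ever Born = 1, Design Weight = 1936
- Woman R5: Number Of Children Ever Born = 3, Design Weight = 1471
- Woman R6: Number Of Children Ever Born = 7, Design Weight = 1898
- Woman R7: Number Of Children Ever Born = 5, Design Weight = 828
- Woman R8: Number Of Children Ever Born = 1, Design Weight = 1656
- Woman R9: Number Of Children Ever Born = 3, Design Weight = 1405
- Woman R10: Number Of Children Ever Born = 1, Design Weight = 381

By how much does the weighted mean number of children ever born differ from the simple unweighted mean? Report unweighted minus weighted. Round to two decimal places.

Unweighted sum = 0 + 4 + 4 + 1 + 3 + 7 + 5 + 1 + 3 + 1 = 29
Unweighted mean = 29 / 10 = 2.9
Weighted sum = 0×2436 + 4×1343 + 4×960 + 1×1936 + 3×1471 + 7×1898 + 5×828 + 1×1656 + 3×1405 + 1×381
  = 0 + 5372 + 3840 + 1936 + 4413 + 13286 + 4140 + 1656 + 4215 + 381 = 39239
Sum of weights = 2436 + 1343 + 960 + 1936 + 1471 + 1898 + 828 + 1656 + 1405 + 381 = 14314
Weighted mean = 39239 / 14314 = 2.7413022
Difference (unweighted minus weighted) = 0.15869778

0.16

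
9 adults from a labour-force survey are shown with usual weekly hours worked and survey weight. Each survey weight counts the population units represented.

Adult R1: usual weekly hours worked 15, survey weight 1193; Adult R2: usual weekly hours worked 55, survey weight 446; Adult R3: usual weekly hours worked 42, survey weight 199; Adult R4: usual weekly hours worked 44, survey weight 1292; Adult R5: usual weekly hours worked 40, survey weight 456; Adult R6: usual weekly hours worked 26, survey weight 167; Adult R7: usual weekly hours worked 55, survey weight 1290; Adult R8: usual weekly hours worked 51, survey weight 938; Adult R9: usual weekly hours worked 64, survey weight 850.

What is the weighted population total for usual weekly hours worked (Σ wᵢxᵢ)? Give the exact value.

303401

Weighted total = 15×1193 + 55×446 + 42×199 + 44×1292 + 40×456 + 26×167 + 55×1290 + 51×938 + 64×850
  = 303401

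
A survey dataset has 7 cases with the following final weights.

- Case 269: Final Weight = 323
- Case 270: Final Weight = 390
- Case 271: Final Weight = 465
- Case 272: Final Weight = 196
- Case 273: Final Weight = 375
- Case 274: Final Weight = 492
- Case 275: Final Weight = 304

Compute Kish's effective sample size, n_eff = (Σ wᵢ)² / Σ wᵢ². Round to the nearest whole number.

Σ wᵢ = 2545
Σ wᵢ² = 104329 + 152100 + 216225 + 38416 + 140625 + 242064 + 92416 = 986175
n_eff = 2545² / 986175 = 6477025 / 986175 = 6.5678252

7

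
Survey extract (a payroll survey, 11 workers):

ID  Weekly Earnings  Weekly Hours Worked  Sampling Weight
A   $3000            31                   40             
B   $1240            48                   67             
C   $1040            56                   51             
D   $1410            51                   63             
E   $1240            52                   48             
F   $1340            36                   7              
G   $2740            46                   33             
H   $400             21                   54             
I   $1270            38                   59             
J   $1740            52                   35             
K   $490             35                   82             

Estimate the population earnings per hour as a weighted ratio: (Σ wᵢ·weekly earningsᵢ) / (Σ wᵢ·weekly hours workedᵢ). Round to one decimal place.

30.7

Σ wᵢ·y = 3000×40 + 1240×67 + 1040×51 + 1410×63 + 1240×48 + 1340×7 + 2740×33 + 400×54 + 1270×59 + 1740×35 + 490×82
  = 701880
Σ wᵢ·x = 31×40 + 48×67 + 56×51 + 51×63 + 52×48 + 36×7 + 46×33 + 21×54 + 38×59 + 52×35 + 35×82
  = 1240 + 3216 + 2856 + 3213 + 2496 + 252 + 1518 + 1134 + 2242 + 1820 + 2870 = 22857
Ratio = 701880 / 22857 = 30.707442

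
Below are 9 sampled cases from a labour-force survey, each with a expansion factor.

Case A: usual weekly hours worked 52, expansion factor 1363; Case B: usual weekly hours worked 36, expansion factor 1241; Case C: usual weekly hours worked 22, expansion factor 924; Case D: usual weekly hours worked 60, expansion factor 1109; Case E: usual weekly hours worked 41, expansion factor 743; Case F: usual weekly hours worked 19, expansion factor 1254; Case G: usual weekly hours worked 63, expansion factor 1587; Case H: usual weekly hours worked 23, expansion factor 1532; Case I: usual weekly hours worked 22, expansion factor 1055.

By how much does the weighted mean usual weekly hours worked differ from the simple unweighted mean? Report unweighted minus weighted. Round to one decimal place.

Unweighted sum = 52 + 36 + 22 + 60 + 41 + 19 + 63 + 23 + 22 = 338
Unweighted mean = 338 / 9 = 37.555556
Weighted sum = 52×1363 + 36×1241 + 22×924 + 60×1109 + 41×743 + 19×1254 + 63×1587 + 23×1532 + 22×1055
  = 70876 + 44676 + 20328 + 66540 + 30463 + 23826 + 99981 + 35236 + 23210 = 415136
Sum of weights = 1363 + 1241 + 924 + 1109 + 743 + 1254 + 1587 + 1532 + 1055 = 10808
Weighted mean = 415136 / 10808 = 38.410067
Difference (unweighted minus weighted) = -0.85451106

-0.9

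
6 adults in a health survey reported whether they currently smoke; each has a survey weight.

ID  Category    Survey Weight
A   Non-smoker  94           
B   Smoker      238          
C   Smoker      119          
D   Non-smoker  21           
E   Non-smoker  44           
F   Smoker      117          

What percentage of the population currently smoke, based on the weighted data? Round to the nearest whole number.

Sum of weights for 'Smoker' = 238 + 119 + 117 = 474
Total weight = 94 + 238 + 119 + 21 + 44 + 117 = 633
Weighted proportion = 474 / 633 = 0.74881517 → 74.881517%

75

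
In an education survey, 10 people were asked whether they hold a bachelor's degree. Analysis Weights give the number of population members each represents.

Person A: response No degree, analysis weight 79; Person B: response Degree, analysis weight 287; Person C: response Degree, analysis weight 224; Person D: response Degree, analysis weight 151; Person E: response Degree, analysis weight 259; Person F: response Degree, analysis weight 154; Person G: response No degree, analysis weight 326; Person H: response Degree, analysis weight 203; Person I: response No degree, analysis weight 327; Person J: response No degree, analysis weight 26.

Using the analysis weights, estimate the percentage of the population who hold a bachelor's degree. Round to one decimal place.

62.8

Sum of weights for 'Degree' = 287 + 224 + 151 + 259 + 154 + 203 = 1278
Total weight = 79 + 287 + 224 + 151 + 259 + 154 + 326 + 203 + 327 + 26 = 2036
Weighted proportion = 1278 / 2036 = 0.62770138 → 62.770138%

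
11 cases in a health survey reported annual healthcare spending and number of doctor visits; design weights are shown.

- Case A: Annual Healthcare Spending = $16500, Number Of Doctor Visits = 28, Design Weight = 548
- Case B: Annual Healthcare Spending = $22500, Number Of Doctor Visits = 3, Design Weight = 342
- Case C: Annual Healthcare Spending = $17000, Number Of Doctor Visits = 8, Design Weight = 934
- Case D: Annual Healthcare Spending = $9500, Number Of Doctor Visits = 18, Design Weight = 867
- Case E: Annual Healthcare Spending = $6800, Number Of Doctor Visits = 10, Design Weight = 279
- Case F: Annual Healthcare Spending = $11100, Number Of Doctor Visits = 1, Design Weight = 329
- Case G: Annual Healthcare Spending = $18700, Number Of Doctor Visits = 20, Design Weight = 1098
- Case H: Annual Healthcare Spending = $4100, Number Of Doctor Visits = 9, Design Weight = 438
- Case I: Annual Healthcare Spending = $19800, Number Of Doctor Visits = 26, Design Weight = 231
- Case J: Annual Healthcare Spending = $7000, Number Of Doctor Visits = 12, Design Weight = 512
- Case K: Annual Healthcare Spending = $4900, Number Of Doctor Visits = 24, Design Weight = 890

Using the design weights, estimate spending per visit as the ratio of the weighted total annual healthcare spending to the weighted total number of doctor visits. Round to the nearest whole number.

797

Σ wᵢ·y = 16500×548 + 22500×342 + 17000×934 + 9500×867 + 6800×279 + 11100×329 + 18700×1098 + 4100×438 + 19800×231 + 7000×512 + 4900×890
  = 9042000 + 7695000 + 15878000 + 8236500 + 1897200 + 3651900 + 20532600 + 1795800 + 4573800 + 3584000 + 4361000 = 81247800
Σ wᵢ·x = 28×548 + 3×342 + 8×934 + 18×867 + 10×279 + 1×329 + 20×1098 + 9×438 + 26×231 + 12×512 + 24×890
  = 15344 + 1026 + 7472 + 15606 + 2790 + 329 + 21960 + 3942 + 6006 + 6144 + 21360 = 101979
Ratio = 81247800 / 101979 = 796.71109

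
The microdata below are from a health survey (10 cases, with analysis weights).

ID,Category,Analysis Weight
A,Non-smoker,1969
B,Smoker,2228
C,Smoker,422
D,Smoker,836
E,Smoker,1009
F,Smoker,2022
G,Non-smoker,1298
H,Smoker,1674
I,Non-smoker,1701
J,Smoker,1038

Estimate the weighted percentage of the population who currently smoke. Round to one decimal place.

65.0

Sum of weights for 'Smoker' = 2228 + 422 + 836 + 1009 + 2022 + 1674 + 1038 = 9229
Total weight = 1969 + 2228 + 422 + 836 + 1009 + 2022 + 1298 + 1674 + 1701 + 1038 = 14197
Weighted proportion = 9229 / 14197 = 0.65006692 → 65.006692%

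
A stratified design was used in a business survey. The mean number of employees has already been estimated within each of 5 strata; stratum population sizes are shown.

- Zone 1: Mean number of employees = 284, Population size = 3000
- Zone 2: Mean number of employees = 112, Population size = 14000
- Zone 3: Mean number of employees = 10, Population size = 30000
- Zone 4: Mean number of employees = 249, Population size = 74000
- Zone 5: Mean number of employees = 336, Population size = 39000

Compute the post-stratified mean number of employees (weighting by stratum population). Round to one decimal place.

Σ Nₕ·x̄ₕ = 284×3000 + 112×14000 + 10×30000 + 249×74000 + 336×39000
  = 852000 + 1568000 + 300000 + 18426000 + 13104000 = 34250000
Σ Nₕ = 3000 + 14000 + 30000 + 74000 + 39000 = 160000
Overall mean = 34250000 / 160000 = 214.0625

214.1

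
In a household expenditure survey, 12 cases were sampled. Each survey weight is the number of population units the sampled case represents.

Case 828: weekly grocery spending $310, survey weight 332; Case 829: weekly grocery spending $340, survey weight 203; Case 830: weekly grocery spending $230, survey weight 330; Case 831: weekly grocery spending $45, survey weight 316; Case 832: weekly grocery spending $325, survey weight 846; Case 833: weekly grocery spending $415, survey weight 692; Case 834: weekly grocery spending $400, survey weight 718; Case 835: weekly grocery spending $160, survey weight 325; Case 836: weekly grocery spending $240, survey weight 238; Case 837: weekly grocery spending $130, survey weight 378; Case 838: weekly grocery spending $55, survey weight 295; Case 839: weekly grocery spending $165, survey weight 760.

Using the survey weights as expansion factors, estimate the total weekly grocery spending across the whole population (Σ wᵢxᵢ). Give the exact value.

1411275

Weighted total = 310×332 + 340×203 + 230×330 + 45×316 + 325×846 + 415×692 + 400×718 + 160×325 + 240×238 + 130×378 + 55×295 + 165×760
  = 102920 + 69020 + 75900 + 14220 + 274950 + 287180 + 287200 + 52000 + 57120 + 49140 + 16225 + 125400 = 1411275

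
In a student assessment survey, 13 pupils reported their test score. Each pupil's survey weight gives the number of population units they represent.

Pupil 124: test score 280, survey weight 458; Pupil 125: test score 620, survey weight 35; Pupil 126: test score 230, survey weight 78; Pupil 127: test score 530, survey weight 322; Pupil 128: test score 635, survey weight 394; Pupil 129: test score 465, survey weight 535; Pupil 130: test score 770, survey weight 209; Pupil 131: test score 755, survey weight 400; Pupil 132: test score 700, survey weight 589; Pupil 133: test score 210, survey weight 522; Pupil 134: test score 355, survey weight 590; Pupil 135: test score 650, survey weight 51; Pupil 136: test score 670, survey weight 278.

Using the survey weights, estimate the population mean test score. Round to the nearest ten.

500

Weighted sum = 2251215
Sum of weights = 4461
Weighted mean = 2251215 / 4461 = 504.64358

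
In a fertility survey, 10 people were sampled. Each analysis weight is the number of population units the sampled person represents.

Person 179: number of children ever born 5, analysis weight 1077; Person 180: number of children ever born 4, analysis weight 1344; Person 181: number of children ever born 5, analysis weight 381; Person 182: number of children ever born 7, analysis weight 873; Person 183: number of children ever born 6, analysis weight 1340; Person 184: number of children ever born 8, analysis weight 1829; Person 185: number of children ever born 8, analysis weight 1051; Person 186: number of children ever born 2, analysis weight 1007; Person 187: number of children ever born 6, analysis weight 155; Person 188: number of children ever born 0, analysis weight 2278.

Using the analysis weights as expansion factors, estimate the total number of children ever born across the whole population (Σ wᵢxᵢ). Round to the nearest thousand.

Weighted total = 52801

53000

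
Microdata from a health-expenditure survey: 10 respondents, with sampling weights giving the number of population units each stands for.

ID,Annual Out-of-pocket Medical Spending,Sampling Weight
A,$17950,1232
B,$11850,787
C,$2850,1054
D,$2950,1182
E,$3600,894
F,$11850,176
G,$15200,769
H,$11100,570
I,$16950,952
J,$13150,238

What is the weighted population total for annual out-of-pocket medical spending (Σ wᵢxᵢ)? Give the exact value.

Weighted total = 17950×1232 + 11850×787 + 2850×1054 + 2950×1182 + 3600×894 + 11850×176 + 15200×769 + 11100×570 + 16950×952 + 13150×238
  = 22114400 + 9325950 + 3003900 + 3486900 + 3218400 + 2085600 + 11688800 + 6327000 + 16136400 + 3129700 = 80517050

80517050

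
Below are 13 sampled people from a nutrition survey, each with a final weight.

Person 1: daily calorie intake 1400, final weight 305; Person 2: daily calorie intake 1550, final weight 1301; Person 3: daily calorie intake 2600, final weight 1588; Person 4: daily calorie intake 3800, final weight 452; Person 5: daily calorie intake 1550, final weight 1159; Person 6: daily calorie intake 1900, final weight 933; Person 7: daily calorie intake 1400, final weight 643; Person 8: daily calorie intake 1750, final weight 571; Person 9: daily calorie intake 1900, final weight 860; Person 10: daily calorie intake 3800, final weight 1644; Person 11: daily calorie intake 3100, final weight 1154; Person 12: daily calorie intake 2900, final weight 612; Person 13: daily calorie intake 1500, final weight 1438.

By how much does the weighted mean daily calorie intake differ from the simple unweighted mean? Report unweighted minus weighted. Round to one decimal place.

Unweighted sum = 29150
Unweighted mean = 29150 / 13 = 2242.3077
Weighted sum = 29148950
Sum of weights = 12660
Weighted mean = 29148950 / 12660 = 2302.4447
Difference (unweighted minus weighted) = -60.137015

-60.1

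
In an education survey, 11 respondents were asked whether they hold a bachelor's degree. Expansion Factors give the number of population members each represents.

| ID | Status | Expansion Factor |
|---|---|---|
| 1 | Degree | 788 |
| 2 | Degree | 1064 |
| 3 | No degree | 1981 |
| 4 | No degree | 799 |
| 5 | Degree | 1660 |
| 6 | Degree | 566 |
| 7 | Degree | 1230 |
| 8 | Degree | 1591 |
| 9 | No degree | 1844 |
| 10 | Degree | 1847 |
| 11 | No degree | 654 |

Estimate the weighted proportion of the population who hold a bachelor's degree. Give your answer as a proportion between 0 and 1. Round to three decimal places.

0.624

Sum of weights for 'Degree' = 788 + 1064 + 1660 + 566 + 1230 + 1591 + 1847 = 8746
Total weight = 788 + 1064 + 1981 + 799 + 1660 + 566 + 1230 + 1591 + 1844 + 1847 + 654 = 14024
Weighted proportion = 8746 / 14024 = 0.62364518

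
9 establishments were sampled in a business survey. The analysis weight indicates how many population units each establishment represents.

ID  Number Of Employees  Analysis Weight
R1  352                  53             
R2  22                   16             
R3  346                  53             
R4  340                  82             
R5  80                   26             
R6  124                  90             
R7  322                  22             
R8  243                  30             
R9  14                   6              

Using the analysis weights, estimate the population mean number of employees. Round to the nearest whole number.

Weighted sum = 352×53 + 22×16 + 346×53 + 340×82 + 80×26 + 124×90 + 322×22 + 243×30 + 14×6
  = 92924
Sum of weights = 378
Weighted mean = 92924 / 378 = 245.83069

246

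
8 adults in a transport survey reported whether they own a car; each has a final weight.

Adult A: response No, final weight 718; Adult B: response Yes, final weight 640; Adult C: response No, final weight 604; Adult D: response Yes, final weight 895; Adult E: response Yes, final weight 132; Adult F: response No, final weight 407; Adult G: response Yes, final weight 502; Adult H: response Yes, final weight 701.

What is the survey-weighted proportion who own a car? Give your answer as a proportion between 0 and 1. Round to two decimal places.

0.62

Sum of weights for 'Yes' = 640 + 895 + 132 + 502 + 701 = 2870
Total weight = 718 + 640 + 604 + 895 + 132 + 407 + 502 + 701 = 4599
Weighted proportion = 2870 / 4599 = 0.62404871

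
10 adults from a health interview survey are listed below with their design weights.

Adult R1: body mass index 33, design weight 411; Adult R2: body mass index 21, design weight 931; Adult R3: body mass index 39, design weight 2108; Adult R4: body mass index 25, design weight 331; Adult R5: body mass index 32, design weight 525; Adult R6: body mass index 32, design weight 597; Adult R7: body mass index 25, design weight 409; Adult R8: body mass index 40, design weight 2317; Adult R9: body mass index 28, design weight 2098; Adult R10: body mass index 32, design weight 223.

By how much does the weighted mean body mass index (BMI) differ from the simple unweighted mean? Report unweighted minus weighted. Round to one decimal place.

-2.3

Unweighted sum = 33 + 21 + 39 + 25 + 32 + 32 + 25 + 40 + 28 + 32 = 307
Unweighted mean = 307 / 10 = 30.7
Weighted sum = 33×411 + 21×931 + 39×2108 + 25×331 + 32×525 + 32×597 + 25×409 + 40×2317 + 28×2098 + 32×223
  = 13563 + 19551 + 82212 + 8275 + 16800 + 19104 + 10225 + 92680 + 58744 + 7136 = 328290
Sum of weights = 411 + 931 + 2108 + 331 + 525 + 597 + 409 + 2317 + 2098 + 223 = 9950
Weighted mean = 328290 / 9950 = 32.99397
Difference (unweighted minus weighted) = -2.2939698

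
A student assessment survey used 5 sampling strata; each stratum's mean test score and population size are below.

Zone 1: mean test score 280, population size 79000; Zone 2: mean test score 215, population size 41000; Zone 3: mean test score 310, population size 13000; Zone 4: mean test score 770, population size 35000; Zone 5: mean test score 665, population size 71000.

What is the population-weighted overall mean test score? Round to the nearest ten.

460

Σ Nₕ·x̄ₕ = 280×79000 + 215×41000 + 310×13000 + 770×35000 + 665×71000
  = 22120000 + 8815000 + 4030000 + 26950000 + 47215000 = 109130000
Σ Nₕ = 79000 + 41000 + 13000 + 35000 + 71000 = 239000
Overall mean = 109130000 / 239000 = 456.61088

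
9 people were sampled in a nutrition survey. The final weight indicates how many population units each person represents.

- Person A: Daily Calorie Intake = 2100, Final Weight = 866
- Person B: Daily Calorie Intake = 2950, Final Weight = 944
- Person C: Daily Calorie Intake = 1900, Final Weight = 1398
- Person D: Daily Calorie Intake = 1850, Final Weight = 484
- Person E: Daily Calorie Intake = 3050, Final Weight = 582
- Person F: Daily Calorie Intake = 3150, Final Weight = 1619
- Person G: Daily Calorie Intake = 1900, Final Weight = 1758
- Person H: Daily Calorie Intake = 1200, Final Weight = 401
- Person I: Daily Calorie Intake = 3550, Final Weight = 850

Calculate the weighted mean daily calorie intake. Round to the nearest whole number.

2457

Weighted sum = 2100×866 + 2950×944 + 1900×1398 + 1850×484 + 3050×582 + 3150×1619 + 1900×1758 + 1200×401 + 3550×850
  = 21868850
Sum of weights = 866 + 944 + 1398 + 484 + 582 + 1619 + 1758 + 401 + 850 = 8902
Weighted mean = 21868850 / 8902 = 2456.6221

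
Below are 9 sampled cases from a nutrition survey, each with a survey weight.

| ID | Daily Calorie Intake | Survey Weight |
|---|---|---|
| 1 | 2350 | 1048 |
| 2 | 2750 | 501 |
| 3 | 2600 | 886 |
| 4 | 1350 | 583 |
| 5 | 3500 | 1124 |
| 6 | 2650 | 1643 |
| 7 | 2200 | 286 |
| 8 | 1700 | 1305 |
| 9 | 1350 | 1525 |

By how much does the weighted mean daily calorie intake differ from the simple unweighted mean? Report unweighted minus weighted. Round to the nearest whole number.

Unweighted sum = 2350 + 2750 + 2600 + 1350 + 3500 + 2650 + 2200 + 1700 + 1350 = 20450
Unweighted mean = 20450 / 9 = 2272.2222
Weighted sum = 2350×1048 + 2750×501 + 2600×886 + 1350×583 + 3500×1124 + 2650×1643 + 2200×286 + 1700×1305 + 1350×1525
  = 2462800 + 1377750 + 2303600 + 787050 + 3934000 + 4353950 + 629200 + 2218500 + 2058750 = 20125600
Sum of weights = 1048 + 501 + 886 + 583 + 1124 + 1643 + 286 + 1305 + 1525 = 8901
Weighted mean = 20125600 / 8901 = 2261.0493
Difference (unweighted minus weighted) = 11.172902

11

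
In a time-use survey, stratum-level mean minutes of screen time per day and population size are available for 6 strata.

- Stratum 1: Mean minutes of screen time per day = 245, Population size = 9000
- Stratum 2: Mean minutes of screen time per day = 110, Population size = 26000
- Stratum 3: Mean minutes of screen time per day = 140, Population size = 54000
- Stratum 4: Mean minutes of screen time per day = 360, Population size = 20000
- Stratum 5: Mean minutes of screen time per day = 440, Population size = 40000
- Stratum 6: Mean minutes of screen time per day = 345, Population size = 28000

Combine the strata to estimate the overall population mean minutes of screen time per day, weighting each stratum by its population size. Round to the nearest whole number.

266

Σ Nₕ·x̄ₕ = 245×9000 + 110×26000 + 140×54000 + 360×20000 + 440×40000 + 345×28000
  = 2205000 + 2860000 + 7560000 + 7200000 + 17600000 + 9660000 = 47085000
Σ Nₕ = 9000 + 26000 + 54000 + 20000 + 40000 + 28000 = 177000
Overall mean = 47085000 / 177000 = 266.01695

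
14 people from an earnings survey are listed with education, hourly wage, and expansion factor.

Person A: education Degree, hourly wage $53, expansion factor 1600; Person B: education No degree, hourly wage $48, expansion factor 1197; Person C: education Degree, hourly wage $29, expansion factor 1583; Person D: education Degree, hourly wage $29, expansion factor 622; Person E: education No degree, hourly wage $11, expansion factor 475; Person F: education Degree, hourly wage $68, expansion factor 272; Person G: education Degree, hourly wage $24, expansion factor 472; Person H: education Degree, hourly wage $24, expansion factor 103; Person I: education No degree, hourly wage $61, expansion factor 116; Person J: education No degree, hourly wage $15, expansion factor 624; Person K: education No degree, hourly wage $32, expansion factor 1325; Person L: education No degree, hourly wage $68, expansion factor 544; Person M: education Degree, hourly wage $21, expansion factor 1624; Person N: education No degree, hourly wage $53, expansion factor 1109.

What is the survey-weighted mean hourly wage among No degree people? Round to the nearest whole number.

No degree rows: B, E, I, J, K, L, N
Weighted sum = 217286
Sum of weights = 1197 + 475 + 116 + 624 + 1325 + 544 + 1109 = 5390
Weighted mean = 217286 / 5390 = 40.312801

40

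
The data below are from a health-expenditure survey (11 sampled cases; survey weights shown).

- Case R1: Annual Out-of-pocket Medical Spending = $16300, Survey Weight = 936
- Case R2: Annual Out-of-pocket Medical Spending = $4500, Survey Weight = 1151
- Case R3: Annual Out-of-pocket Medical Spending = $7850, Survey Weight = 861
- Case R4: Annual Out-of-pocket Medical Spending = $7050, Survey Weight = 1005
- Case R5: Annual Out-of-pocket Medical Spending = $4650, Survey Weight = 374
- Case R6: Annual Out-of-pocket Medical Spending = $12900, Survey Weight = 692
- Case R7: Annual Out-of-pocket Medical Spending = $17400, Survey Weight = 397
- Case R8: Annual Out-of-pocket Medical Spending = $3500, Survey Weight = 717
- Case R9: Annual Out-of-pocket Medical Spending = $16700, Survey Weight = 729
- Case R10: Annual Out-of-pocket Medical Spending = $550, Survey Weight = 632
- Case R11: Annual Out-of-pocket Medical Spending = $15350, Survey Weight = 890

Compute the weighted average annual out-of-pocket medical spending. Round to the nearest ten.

Weighted sum = 16300×936 + 4500×1151 + 7850×861 + 7050×1005 + 4650×374 + 12900×692 + 17400×397 + 3500×717 + 16700×729 + 550×632 + 15350×890
  = 80547000
Sum of weights = 936 + 1151 + 861 + 1005 + 374 + 692 + 397 + 717 + 729 + 632 + 890 = 8384
Weighted mean = 80547000 / 8384 = 9607.2281

9610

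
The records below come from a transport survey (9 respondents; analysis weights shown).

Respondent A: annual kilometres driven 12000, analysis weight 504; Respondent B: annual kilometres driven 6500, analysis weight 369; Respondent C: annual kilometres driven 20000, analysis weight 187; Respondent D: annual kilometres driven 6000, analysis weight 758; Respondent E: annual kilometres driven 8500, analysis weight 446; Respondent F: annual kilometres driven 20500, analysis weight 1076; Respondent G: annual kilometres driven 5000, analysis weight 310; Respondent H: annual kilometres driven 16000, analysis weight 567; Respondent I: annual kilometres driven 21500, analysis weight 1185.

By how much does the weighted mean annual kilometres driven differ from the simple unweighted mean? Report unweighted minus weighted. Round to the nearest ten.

-1680

Unweighted sum = 116000
Unweighted mean = 116000 / 9 = 12888.889
Weighted sum = 78683000
Sum of weights = 504 + 369 + 187 + 758 + 446 + 1076 + 310 + 567 + 1185 = 5402
Weighted mean = 78683000 / 5402 = 14565.531
Difference (unweighted minus weighted) = -1676.6424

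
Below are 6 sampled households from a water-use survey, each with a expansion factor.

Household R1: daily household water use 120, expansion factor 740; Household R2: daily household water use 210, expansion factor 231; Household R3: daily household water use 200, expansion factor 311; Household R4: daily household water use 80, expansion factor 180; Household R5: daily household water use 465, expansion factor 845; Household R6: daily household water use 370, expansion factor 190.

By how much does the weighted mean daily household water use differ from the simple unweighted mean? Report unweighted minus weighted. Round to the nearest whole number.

-30

Unweighted sum = 120 + 210 + 200 + 80 + 465 + 370 = 1445
Unweighted mean = 1445 / 6 = 240.83333
Weighted sum = 120×740 + 210×231 + 200×311 + 80×180 + 465×845 + 370×190
  = 88800 + 48510 + 62200 + 14400 + 392925 + 70300 = 677135
Sum of weights = 740 + 231 + 311 + 180 + 845 + 190 = 2497
Weighted mean = 677135 / 2497 = 271.17942
Difference (unweighted minus weighted) = -30.346082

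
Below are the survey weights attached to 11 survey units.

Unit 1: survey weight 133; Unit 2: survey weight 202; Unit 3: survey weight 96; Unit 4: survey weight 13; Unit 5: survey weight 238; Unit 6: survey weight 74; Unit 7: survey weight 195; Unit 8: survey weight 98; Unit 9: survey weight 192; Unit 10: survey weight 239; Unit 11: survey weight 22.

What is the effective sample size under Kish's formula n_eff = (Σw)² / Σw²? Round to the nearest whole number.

Σ wᵢ = 133 + 202 + 96 + 13 + 238 + 74 + 195 + 98 + 192 + 239 + 22 = 1502
Σ wᵢ² = 272096
n_eff = 1502² / 272096 = 2256004 / 272096 = 8.291206

8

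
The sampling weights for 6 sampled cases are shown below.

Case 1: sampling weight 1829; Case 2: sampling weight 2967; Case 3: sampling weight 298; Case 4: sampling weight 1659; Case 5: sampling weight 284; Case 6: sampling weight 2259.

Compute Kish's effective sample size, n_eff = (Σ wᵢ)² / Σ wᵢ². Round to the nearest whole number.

4

Σ wᵢ = 1829 + 2967 + 298 + 1659 + 284 + 2259 = 9296
Σ wᵢ² = 3345241 + 8803089 + 88804 + 2752281 + 80656 + 5103081 = 20173152
n_eff = 9296² / 20173152 = 86415616 / 20173152 = 4.2836943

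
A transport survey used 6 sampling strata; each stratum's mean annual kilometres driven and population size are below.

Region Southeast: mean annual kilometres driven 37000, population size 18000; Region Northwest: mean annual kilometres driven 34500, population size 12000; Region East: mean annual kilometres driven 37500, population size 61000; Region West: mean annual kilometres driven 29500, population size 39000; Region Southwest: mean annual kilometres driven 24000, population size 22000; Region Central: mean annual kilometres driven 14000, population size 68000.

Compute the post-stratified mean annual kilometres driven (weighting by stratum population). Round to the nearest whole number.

27264

Σ Nₕ·x̄ₕ = 37000×18000 + 34500×12000 + 37500×61000 + 29500×39000 + 24000×22000 + 14000×68000
  = 666000000 + 414000000 + 2287500000 + 1150500000 + 528000000 + 952000000 = 5998000000
Σ Nₕ = 18000 + 12000 + 61000 + 39000 + 22000 + 68000 = 220000
Overall mean = 5998000000 / 220000 = 27263.636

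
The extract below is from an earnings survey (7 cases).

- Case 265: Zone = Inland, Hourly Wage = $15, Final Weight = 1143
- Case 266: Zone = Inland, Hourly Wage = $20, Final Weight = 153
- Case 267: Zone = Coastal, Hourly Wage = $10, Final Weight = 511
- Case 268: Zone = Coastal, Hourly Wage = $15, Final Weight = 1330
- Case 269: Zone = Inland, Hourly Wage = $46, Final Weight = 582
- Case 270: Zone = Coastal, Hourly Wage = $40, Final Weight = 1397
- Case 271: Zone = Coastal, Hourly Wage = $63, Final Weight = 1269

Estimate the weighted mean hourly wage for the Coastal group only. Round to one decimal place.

Coastal rows: 267, 268, 270, 271
Weighted sum = 10×511 + 15×1330 + 40×1397 + 63×1269
  = 5110 + 19950 + 55880 + 79947 = 160887
Sum of weights = 511 + 1330 + 1397 + 1269 = 4507
Weighted mean = 160887 / 4507 = 35.697138

35.7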